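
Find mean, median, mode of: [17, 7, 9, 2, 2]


Sorted: [2, 2, 7, 9, 17]
Mean = 37/5
Median = 7
Freq: {17: 1, 7: 1, 9: 1, 2: 2}
Mode: [2]

Mean=37/5, Median=7, Mode=2


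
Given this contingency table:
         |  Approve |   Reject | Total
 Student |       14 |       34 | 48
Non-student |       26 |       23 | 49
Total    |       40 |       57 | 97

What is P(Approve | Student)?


P(Approve | Student) = 14/(14+34) = 14/48 = 7/24

P(Approve|Student) = 7/24 ≈ 29.17%


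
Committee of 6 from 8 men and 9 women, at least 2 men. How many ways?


Count by #men:
  2M,4W: C(8,2)×C(9,4)=3528
  3M,3W: C(8,3)×C(9,3)=4704
  4M,2W: C(8,4)×C(9,2)=2520
  5M,1W: C(8,5)×C(9,1)=504
  6M,0W: C(8,6)×C(9,0)=28
Total = 11284

11284


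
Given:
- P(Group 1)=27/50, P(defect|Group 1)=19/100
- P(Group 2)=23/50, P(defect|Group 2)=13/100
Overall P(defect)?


P(B) = Σ P(B|Aᵢ)×P(Aᵢ)
  19/100×27/50 = 513/5000
  13/100×23/50 = 299/5000
Sum = 203/1250

P(defect) = 203/1250 ≈ 16.24%


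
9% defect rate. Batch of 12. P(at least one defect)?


P(all good) = (91/100)^12 = 322475487413604782665681/1000000000000000000000000
P(≥1 defect) = 677524512586395217334319/1000000000000000000000000

P = 677524512586395217334319/1000000000000000000000000 ≈ 67.75%


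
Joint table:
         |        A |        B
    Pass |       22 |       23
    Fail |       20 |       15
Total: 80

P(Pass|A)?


P(Pass|A) = 22/(22+20) = 22/42 = 11/21

P = 11/21 ≈ 52.38%


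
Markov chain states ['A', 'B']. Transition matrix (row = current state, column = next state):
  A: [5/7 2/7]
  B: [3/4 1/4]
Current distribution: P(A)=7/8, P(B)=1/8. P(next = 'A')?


P(next=A) = Σᵢ P(now=i)×P(i→A)
= 7/8×5/7 + 1/8×3/4
= 5/8 + 3/32 = 23/32

P = 23/32 ≈ 0.7188


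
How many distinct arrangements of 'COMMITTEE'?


Letters: 9, freq: {'C': 1, 'O': 1, 'M': 2, 'I': 1, 'T': 2, 'E': 2}
9!/(1!×1!×2!×1!×2!×2!) = 362880/8 = 45360

45360


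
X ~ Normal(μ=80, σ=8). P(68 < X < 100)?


z₁=(68-80)/8=-1.5, z₂=(100-80)/8=2.5
P = Φ(2.5) - Φ(-1.5) = 0.993790 - 0.066807 = 0.926983 ≈ 0.9270

P(68 < X < 100) ≈ 0.9270


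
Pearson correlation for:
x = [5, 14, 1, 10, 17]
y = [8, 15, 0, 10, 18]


n=5, Σx=47, Σy=51, Σxy=656, Σx²=611, Σy²=713
r = (5×656 - 47×51)/√((5×611 - 47²)(5×713 - 51²))
= 883/√(846×964) = 883/√815544 ≈ 883/903.0747 ≈ 0.9778

r ≈ 0.9778


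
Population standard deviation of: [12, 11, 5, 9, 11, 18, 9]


Mean = 75/7
  (12-75/7)²=81/49
  (11-75/7)²=4/49
  (5-75/7)²=1600/49
  (9-75/7)²=144/49
  (11-75/7)²=4/49
  (18-75/7)²=2601/49
  (9-75/7)²=144/49
Σ(x-μ)² = 654/7
σ² = (654/7)/7 = 654/49

σ = √(654/49) ≈ 3.6533


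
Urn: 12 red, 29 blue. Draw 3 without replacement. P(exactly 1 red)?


Hypergeometric: C(12,1)×C(29,2)/C(41,3)
= 12×406/10660 = 1218/2665

P(X=1) = 1218/2665 ≈ 45.70%


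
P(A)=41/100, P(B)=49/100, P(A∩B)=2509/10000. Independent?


P(A)×P(B) = 2009/10000
P(A∩B) = 2509/10000
Not equal → NOT independent

No, not independent


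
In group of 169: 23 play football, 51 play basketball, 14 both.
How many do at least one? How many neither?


|A∪B| = 23+51-14 = 60
Neither = 169-60 = 109

At least one: 60; Neither: 109


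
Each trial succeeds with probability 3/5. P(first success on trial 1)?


Geometric: P(X=1) = (1-p)^(k-1)×p = (2/5)^0×3/5 = 3/5

P(X=1) = 3/5 ≈ 60.00%


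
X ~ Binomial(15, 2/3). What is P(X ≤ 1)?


P(X ≤ 1) = Σ P(X=i) for i=0..1
P(X=0) = 1/14348907
P(X=1) = 10/4782969
Sum = 31/14348907

P(X ≤ 1) = 31/14348907 ≈ 0.00%


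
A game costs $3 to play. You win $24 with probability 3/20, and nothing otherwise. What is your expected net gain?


E[gain] = (24-3)×3/20 + (-3)×17/20
= 63/20 - 51/20 = 3/5

Expected net gain = $3/5 ≈ $0.60


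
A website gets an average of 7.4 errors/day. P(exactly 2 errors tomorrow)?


Poisson(λ=7.4): P(X=2) = e^(-λ)×λ^k/k!
= e^(-7.4) × 7.4^2 / 2!
≈ 0.0006112527611 × 54.76 / 2 ≈ 0.016736

P(X=2) ≈ 0.016736 ≈ 1.67%


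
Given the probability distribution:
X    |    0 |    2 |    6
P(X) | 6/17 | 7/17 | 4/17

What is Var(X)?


E[X] = 38/17
E[X²] = 172/17
Var(X) = E[X²] - (E[X])² = 172/17 - 1444/289 = 1480/289

Var(X) = 1480/289 ≈ 5.1211


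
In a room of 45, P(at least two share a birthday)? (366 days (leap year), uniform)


P(all different) = Π(366-i)/366 for i=0..44
= 0.059503
P(match) = 1 - 0.059503 = 0.940497

P ≈ 0.9405 ≈ 94.05%


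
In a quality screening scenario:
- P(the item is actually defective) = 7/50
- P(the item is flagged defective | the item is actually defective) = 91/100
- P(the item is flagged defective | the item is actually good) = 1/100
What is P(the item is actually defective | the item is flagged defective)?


Using Bayes' theorem:
P(A|B) = P(B|A)·P(A) / P(B)

P(the item is flagged defective) = 91/100 × 7/50 + 1/100 × 43/50
= 637/5000 + 43/5000 = 17/125

P(the item is actually defective|the item is flagged defective) = (637/5000) / (17/125) = 637/680

P(the item is actually defective|the item is flagged defective) = 637/680 ≈ 93.68%


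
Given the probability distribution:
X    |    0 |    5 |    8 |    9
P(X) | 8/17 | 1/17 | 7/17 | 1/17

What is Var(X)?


E[X] = 70/17
E[X²] = 554/17
Var(X) = E[X²] - (E[X])² = 554/17 - 4900/289 = 4518/289

Var(X) = 4518/289 ≈ 15.6332


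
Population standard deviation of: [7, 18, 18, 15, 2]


Mean = 60/5 = 12
  (7-12)²=25
  (18-12)²=36
  (18-12)²=36
  (15-12)²=9
  (2-12)²=100
Σ(x-μ)² = 206
σ² = 206/5

σ = √(206/5) ≈ 6.4187


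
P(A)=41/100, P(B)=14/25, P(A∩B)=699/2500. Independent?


P(A)×P(B) = 287/1250
P(A∩B) = 699/2500
Not equal → NOT independent

No, not independent


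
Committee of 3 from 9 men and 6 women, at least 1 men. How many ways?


Count by #men:
  1M,2W: C(9,1)×C(6,2)=135
  2M,1W: C(9,2)×C(6,1)=216
  3M,0W: C(9,3)×C(6,0)=84
Total = 435

435


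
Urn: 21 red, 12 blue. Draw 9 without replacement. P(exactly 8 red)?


Hypergeometric: C(21,8)×C(12,1)/C(33,9)
= 203490×12/38567100 = 40698/642785

P(X=8) = 40698/642785 ≈ 6.33%


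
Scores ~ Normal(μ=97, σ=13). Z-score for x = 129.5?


z = (x - μ)/σ = (129.5 - 97)/13 = 2.5

z = 2.5


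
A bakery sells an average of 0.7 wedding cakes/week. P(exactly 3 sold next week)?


Poisson(λ=0.7): P(X=3) = e^(-λ)×λ^k/k!
= e^(-0.7) × 0.7^3 / 3!
≈ 0.4965853038 × 0.343 / 6 ≈ 0.028388

P(X=3) ≈ 0.028388 ≈ 2.84%


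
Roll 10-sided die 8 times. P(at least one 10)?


P(no 10)^8 = (9/10)^8 = 43046721/100000000
P(≥1) = 1 - 43046721/100000000 = 56953279/100000000

P = 56953279/100000000 ≈ 56.95%


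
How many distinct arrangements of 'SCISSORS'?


Letters: 8, freq: {'S': 4, 'C': 1, 'I': 1, 'O': 1, 'R': 1}
8!/(4!×1!×1!×1!×1!) = 40320/24 = 1680

1680


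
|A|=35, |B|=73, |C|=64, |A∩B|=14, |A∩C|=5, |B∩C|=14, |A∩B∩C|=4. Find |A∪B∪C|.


|A∪B∪C| = 35+73+64-14-5-14+4 = 143

|A∪B∪C| = 143


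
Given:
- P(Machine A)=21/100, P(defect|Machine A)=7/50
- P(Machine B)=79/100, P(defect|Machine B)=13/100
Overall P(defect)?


P(B) = Σ P(B|Aᵢ)×P(Aᵢ)
  7/50×21/100 = 147/5000
  13/100×79/100 = 1027/10000
Sum = 1321/10000

P(defect) = 1321/10000 ≈ 13.21%


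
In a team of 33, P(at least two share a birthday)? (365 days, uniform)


P(all different) = Π(365-i)/365 for i=0..32
= 0.225028
P(match) = 1 - 0.225028 = 0.774972

P ≈ 0.7750 ≈ 77.50%


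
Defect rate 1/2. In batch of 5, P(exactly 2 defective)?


Binomial: P(X=2) = C(5,2)×p^2×(1-p)^3
= 10 × 1/4 × 1/8 = 5/16

P(X=2) = 5/16 ≈ 31.25%


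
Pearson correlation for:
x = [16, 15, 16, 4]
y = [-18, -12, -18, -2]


n=4, Σx=51, Σy=-50, Σxy=-764, Σx²=753, Σy²=796
r = (4×(-764) - 51×(-50))/√((4×753 - 51²)(4×796 - (-50)²))
= -506/√(411×684) = -506/√281124 ≈ -506/530.2113 ≈ -0.9543

r ≈ -0.9543


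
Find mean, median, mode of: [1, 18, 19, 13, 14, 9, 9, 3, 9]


Sorted: [1, 3, 9, 9, 9, 13, 14, 18, 19]
Mean = 95/9
Median = 9
Freq: {1: 1, 18: 1, 19: 1, 13: 1, 14: 1, 9: 3, 3: 1}
Mode: [9]

Mean=95/9, Median=9, Mode=9


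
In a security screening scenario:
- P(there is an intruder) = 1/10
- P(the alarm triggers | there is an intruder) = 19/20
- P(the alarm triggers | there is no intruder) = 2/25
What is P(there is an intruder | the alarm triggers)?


Using Bayes' theorem:
P(A|B) = P(B|A)·P(A) / P(B)

P(the alarm triggers) = 19/20 × 1/10 + 2/25 × 9/10
= 19/200 + 9/125 = 167/1000

P(there is an intruder|the alarm triggers) = (19/200) / (167/1000) = 95/167

P(there is an intruder|the alarm triggers) = 95/167 ≈ 56.89%


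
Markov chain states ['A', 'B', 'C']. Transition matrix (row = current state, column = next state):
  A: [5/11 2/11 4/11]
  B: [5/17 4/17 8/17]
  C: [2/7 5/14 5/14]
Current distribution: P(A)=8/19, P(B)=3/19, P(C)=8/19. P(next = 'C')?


P(next=C) = Σᵢ P(now=i)×P(i→C)
= 8/19×4/11 + 3/19×8/17 + 8/19×5/14
= 32/209 + 24/323 + 20/133 = 9396/24871

P = 9396/24871 ≈ 0.3778


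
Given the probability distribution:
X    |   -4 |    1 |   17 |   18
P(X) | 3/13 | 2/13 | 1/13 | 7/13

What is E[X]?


E[X] = Σ x·P(X=x)
= (-4)×(3/13) + (1)×(2/13) + (17)×(1/13) + (18)×(7/13)
= 133/13

E[X] = 133/13


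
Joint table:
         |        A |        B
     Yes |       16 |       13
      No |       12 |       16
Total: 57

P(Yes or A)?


P(Yes∨A) = P(Yes) + P(A) - P(Yes∧A)
= (29 + 28 - 16)/57 = 41/57

P = 41/57 ≈ 71.93%


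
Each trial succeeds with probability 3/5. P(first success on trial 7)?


Geometric: P(X=7) = (1-p)^(k-1)×p = (2/5)^6×3/5 = 192/78125

P(X=7) = 192/78125 ≈ 0.25%


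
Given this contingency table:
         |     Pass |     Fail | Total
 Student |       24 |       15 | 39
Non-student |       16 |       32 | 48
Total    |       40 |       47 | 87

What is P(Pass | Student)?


P(Pass | Student) = 24/(24+15) = 24/39 = 8/13

P(Pass|Student) = 8/13 ≈ 61.54%


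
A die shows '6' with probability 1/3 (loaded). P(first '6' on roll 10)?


Geometric: P(X=10) = (1-p)^(k-1)×p = (2/3)^9×1/3 = 512/59049

P(X=10) = 512/59049 ≈ 0.87%


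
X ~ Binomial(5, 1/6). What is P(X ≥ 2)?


P(X ≥ 2) = Σ P(X=i) for i=2..5
P(X=2) = 625/3888
P(X=3) = 125/3888
P(X=4) = 25/7776
P(X=5) = 1/7776
Sum = 763/3888

P(X ≥ 2) = 763/3888 ≈ 19.62%


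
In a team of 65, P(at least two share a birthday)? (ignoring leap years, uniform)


P(all different) = Π(365-i)/365 for i=0..64
= 0.002317
P(match) = 1 - 0.002317 = 0.997683

P ≈ 0.9977 ≈ 99.77%


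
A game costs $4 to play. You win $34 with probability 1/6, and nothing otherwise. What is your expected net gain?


E[gain] = (34-4)×1/6 + (-4)×5/6
= 5 - 10/3 = 5/3

Expected net gain = $5/3 ≈ $1.67


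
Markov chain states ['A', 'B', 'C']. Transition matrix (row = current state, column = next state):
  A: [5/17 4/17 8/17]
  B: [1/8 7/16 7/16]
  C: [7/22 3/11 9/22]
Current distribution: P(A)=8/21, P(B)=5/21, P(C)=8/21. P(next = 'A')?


P(next=A) = Σᵢ P(now=i)×P(i→A)
= 8/21×5/17 + 5/21×1/8 + 8/21×7/22
= 40/357 + 5/168 + 4/33 = 8263/31416

P = 8263/31416 ≈ 0.2630


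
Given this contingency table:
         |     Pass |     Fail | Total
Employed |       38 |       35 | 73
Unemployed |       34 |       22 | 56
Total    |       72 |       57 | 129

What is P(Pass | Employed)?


P(Pass | Employed) = 38/(38+35) = 38/73

P(Pass|Employed) = 38/73 ≈ 52.05%


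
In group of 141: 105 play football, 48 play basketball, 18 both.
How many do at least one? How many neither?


|A∪B| = 105+48-18 = 135
Neither = 141-135 = 6

At least one: 135; Neither: 6


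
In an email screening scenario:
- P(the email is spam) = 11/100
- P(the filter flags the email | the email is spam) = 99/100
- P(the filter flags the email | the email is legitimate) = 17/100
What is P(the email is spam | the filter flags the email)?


Using Bayes' theorem:
P(A|B) = P(B|A)·P(A) / P(B)

P(the filter flags the email) = 99/100 × 11/100 + 17/100 × 89/100
= 1089/10000 + 1513/10000 = 1301/5000

P(the email is spam|the filter flags the email) = (1089/10000) / (1301/5000) = 1089/2602

P(the email is spam|the filter flags the email) = 1089/2602 ≈ 41.85%


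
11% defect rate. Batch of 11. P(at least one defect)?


P(all good) = (89/100)^11 = 2775173073766990340489/10000000000000000000000
P(≥1 defect) = 7224826926233009659511/10000000000000000000000

P = 7224826926233009659511/10000000000000000000000 ≈ 72.25%


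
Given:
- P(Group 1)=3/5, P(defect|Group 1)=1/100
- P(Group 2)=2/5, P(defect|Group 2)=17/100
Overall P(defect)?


P(B) = Σ P(B|Aᵢ)×P(Aᵢ)
  1/100×3/5 = 3/500
  17/100×2/5 = 17/250
Sum = 37/500

P(defect) = 37/500 ≈ 7.40%


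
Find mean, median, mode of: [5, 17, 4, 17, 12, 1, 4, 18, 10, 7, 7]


Sorted: [1, 4, 4, 5, 7, 7, 10, 12, 17, 17, 18]
Mean = 102/11
Median = 7
Freq: {5: 1, 17: 2, 4: 2, 12: 1, 1: 1, 18: 1, 10: 1, 7: 2}
Mode: [4, 7, 17]

Mean=102/11, Median=7, Mode=[4, 7, 17]


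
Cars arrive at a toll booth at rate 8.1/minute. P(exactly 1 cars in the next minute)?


Poisson(λ=8.1): P(X=1) = e^(-λ)×λ^k/k!
= e^(-8.1) × 8.1^1 / 1!
≈ 0.0003035391381 × 8.1 / 1 ≈ 0.002459

P(X=1) ≈ 0.002459 ≈ 0.25%


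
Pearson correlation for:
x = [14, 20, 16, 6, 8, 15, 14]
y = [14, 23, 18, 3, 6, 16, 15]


n=7, Σx=93, Σy=95, Σxy=1460, Σx²=1373, Σy²=1575
r = (7×1460 - 93×95)/√((7×1373 - 93²)(7×1575 - 95²))
= 1385/√(962×2000) = 1385/√1924000 ≈ 1385/1387.0833 ≈ 0.9985

r ≈ 0.9985


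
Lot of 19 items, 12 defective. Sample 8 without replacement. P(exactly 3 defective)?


Hypergeometric: C(12,3)×C(7,5)/C(19,8)
= 220×21/75582 = 770/12597

P(X=3) = 770/12597 ≈ 6.11%


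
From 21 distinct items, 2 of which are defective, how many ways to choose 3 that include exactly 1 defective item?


Choose 1 of the 2 defective items and 2 of the other 19 items:
C(2,1)×C(19,2) = 2×171 = 342

342


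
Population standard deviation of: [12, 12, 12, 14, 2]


Mean = 52/5
  (12-52/5)²=64/25
  (12-52/5)²=64/25
  (12-52/5)²=64/25
  (14-52/5)²=324/25
  (2-52/5)²=1764/25
Σ(x-μ)² = 456/5
σ² = (456/5)/5 = 456/25

σ = √(456/25) ≈ 4.2708


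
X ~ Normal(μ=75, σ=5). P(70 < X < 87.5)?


z₁=(70-75)/5=-1.0, z₂=(87.5-75)/5=2.5
P = Φ(2.5) - Φ(-1.0) = 0.993790 - 0.158655 = 0.835135 ≈ 0.8351

P(70 < X < 87.5) ≈ 0.8351


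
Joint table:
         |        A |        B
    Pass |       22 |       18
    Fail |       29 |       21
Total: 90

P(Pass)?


P(Pass) = (22+18)/90 = 40/90 = 4/9

P(Pass) = 4/9 ≈ 44.44%


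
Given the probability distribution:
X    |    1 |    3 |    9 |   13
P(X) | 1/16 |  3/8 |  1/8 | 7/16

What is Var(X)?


E[X] = 8
E[X²] = 175/2
Var(X) = E[X²] - (E[X])² = 175/2 - 64 = 47/2

Var(X) = 47/2 ≈ 23.5000


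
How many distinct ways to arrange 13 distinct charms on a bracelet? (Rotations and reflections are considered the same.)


Free circular arrangements: rotations and reflections both identified.
(n-1)!/2 = 12!/2 = 479001600/2 = 239500800

239500800


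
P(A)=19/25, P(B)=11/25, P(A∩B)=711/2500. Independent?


P(A)×P(B) = 209/625
P(A∩B) = 711/2500
Not equal → NOT independent

No, not independent


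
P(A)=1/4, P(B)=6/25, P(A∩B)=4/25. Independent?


P(A)×P(B) = 3/50
P(A∩B) = 4/25
Not equal → NOT independent

No, not independent


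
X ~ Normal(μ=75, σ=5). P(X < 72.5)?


z = (72.5-75)/5 = -0.5
P(Z < -0.5) = 0.3085

P(X < 72.5) ≈ 0.3085


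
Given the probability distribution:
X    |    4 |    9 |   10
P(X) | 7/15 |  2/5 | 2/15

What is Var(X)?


E[X] = 34/5
E[X²] = 266/5
Var(X) = E[X²] - (E[X])² = 266/5 - 1156/25 = 174/25

Var(X) = 174/25 ≈ 6.9600


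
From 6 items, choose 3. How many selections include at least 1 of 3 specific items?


Complement: C(6,3) - C(3,3) = 20 - 1 = 19

19


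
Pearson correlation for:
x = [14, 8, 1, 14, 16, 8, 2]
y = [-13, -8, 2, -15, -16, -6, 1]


n=7, Σx=63, Σy=-55, Σxy=-756, Σx²=781, Σy²=755
r = (7×(-756) - 63×(-55))/√((7×781 - 63²)(7×755 - (-55)²))
= -1827/√(1498×2260) = -1827/√3385480 ≈ -1827/1839.9674 ≈ -0.9930

r ≈ -0.9930


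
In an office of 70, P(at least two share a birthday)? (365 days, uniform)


P(all different) = Π(365-i)/365 for i=0..69
= 0.000840
P(match) = 1 - 0.000840 = 0.999160

P ≈ 0.9992 ≈ 99.92%


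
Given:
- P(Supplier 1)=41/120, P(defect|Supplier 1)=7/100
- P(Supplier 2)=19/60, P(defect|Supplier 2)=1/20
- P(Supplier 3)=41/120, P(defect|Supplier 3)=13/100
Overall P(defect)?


P(B) = Σ P(B|Aᵢ)×P(Aᵢ)
  7/100×41/120 = 287/12000
  1/20×19/60 = 19/1200
  13/100×41/120 = 533/12000
Sum = 101/1200

P(defect) = 101/1200 ≈ 8.42%


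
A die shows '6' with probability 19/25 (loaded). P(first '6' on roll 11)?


Geometric: P(X=11) = (1-p)^(k-1)×p = (6/25)^10×19/25 = 1148857344/2384185791015625

P(X=11) = 1148857344/2384185791015625 ≈ 0.00%


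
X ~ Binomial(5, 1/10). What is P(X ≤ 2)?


P(X ≤ 2) = Σ P(X=i) for i=0..2
P(X=0) = 59049/100000
P(X=1) = 6561/20000
P(X=2) = 729/10000
Sum = 12393/12500

P(X ≤ 2) = 12393/12500 ≈ 99.14%


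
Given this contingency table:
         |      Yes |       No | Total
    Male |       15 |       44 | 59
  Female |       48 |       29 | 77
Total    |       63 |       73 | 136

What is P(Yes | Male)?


P(Yes | Male) = 15/(15+44) = 15/59

P(Yes|Male) = 15/59 ≈ 25.42%


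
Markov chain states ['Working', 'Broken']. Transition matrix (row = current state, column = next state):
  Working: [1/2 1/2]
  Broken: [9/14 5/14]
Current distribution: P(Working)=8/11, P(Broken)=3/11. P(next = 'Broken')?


P(next=Broken) = Σᵢ P(now=i)×P(i→Broken)
= 8/11×1/2 + 3/11×5/14
= 4/11 + 15/154 = 71/154

P = 71/154 ≈ 0.4610


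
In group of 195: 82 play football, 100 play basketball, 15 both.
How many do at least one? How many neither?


|A∪B| = 82+100-15 = 167
Neither = 195-167 = 28

At least one: 167; Neither: 28


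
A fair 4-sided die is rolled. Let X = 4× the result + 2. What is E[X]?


E[die] = (1+4)/2 = 5/2
E[X] = 4×5/2 + 2 = 12

E[X] = 12


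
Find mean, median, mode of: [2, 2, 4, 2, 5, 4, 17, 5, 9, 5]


Sorted: [2, 2, 2, 4, 4, 5, 5, 5, 9, 17]
Mean = 55/10 = 11/2
Median = 9/2
Freq: {2: 3, 4: 2, 5: 3, 17: 1, 9: 1}
Mode: [2, 5]

Mean=11/2, Median=9/2, Mode=[2, 5]


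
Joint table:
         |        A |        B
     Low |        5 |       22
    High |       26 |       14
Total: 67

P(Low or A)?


P(Low∨A) = P(Low) + P(A) - P(Low∧A)
= (27 + 31 - 5)/67 = 53/67

P = 53/67 ≈ 79.10%


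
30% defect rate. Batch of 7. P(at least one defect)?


P(all good) = (7/10)^7 = 823543/10000000
P(≥1 defect) = 9176457/10000000

P = 9176457/10000000 ≈ 91.76%


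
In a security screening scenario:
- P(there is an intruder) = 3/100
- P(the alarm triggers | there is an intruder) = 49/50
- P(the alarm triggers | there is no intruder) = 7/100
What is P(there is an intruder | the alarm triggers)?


Using Bayes' theorem:
P(A|B) = P(B|A)·P(A) / P(B)

P(the alarm triggers) = 49/50 × 3/100 + 7/100 × 97/100
= 147/5000 + 679/10000 = 973/10000

P(there is an intruder|the alarm triggers) = (147/5000) / (973/10000) = 42/139

P(there is an intruder|the alarm triggers) = 42/139 ≈ 30.22%


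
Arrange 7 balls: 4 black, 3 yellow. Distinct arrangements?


7!/(4!×3!) = 35

35


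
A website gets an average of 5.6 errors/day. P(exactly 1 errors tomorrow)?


Poisson(λ=5.6): P(X=1) = e^(-λ)×λ^k/k!
= e^(-5.6) × 5.6^1 / 1!
≈ 0.003697863716 × 5.6 / 1 ≈ 0.020708

P(X=1) ≈ 0.020708 ≈ 2.07%


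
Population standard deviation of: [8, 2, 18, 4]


Mean = 32/4 = 8
  (8-8)²=0
  (2-8)²=36
  (18-8)²=100
  (4-8)²=16
Σ(x-μ)² = 152
σ² = 152/4 = 38

σ = √(38) ≈ 6.1644


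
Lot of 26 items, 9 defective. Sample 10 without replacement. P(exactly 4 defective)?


Hypergeometric: C(9,4)×C(17,6)/C(26,10)
= 126×12376/5311735 = 7056/24035

P(X=4) = 7056/24035 ≈ 29.36%


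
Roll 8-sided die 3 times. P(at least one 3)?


P(no 3)^3 = (7/8)^3 = 343/512
P(≥1) = 1 - 343/512 = 169/512

P = 169/512 ≈ 33.01%


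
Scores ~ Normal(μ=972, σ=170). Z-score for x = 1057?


z = (x - μ)/σ = (1057 - 972)/170 = 0.5

z = 0.5


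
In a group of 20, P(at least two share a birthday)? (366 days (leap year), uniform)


P(all different) = Π(366-i)/366 for i=0..19
= 0.589430
P(match) = 1 - 0.589430 = 0.410570

P ≈ 0.4106 ≈ 41.06%


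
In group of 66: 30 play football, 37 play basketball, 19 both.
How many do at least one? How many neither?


|A∪B| = 30+37-19 = 48
Neither = 66-48 = 18

At least one: 48; Neither: 18


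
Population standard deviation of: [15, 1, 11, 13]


Mean = 40/4 = 10
  (15-10)²=25
  (1-10)²=81
  (11-10)²=1
  (13-10)²=9
Σ(x-μ)² = 116
σ² = 116/4 = 29

σ = √(29) ≈ 5.3852


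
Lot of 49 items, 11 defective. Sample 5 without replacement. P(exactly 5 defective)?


Hypergeometric: C(11,5)×C(38,0)/C(49,5)
= 462×1/1906884 = 11/45402

P(X=5) = 11/45402 ≈ 0.02%


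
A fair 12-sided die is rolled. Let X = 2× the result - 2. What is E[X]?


E[die] = (1+12)/2 = 13/2
E[X] = 2×13/2 - 2 = 11

E[X] = 11


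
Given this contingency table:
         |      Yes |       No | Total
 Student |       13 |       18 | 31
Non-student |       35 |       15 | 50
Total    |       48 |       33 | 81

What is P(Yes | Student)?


P(Yes | Student) = 13/(13+18) = 13/31

P(Yes|Student) = 13/31 ≈ 41.94%


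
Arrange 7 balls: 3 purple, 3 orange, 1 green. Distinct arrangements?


7!/(3!×3!×1!) = 140

140


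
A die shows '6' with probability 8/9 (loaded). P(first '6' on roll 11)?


Geometric: P(X=11) = (1-p)^(k-1)×p = (1/9)^10×8/9 = 8/31381059609

P(X=11) = 8/31381059609 ≈ 0.00%


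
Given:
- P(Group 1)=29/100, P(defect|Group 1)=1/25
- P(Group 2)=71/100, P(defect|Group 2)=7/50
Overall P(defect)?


P(B) = Σ P(B|Aᵢ)×P(Aᵢ)
  1/25×29/100 = 29/2500
  7/50×71/100 = 497/5000
Sum = 111/1000

P(defect) = 111/1000 ≈ 11.10%


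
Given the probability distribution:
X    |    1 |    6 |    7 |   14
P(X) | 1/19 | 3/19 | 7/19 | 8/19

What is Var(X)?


E[X] = 180/19
E[X²] = 2020/19
Var(X) = E[X²] - (E[X])² = 2020/19 - 32400/361 = 5980/361

Var(X) = 5980/361 ≈ 16.5651


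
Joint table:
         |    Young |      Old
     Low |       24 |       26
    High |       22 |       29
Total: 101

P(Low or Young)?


P(Low∨Young) = P(Low) + P(Young) - P(Low∧Young)
= (50 + 46 - 24)/101 = 72/101

P = 72/101 ≈ 71.29%


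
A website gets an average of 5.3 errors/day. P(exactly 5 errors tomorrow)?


Poisson(λ=5.3): P(X=5) = e^(-λ)×λ^k/k!
= e^(-5.3) × 5.3^5 / 5!
≈ 0.004991593907 × 4181.95493 / 120 ≈ 0.173955

P(X=5) ≈ 0.173955 ≈ 17.40%


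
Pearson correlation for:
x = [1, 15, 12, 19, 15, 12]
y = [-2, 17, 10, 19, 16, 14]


n=6, Σx=74, Σy=74, Σxy=1142, Σx²=1100, Σy²=1206
r = (6×1142 - 74×74)/√((6×1100 - 74²)(6×1206 - 74²))
= 1376/√(1124×1760) = 1376/√1978240 ≈ 1376/1406.4992 ≈ 0.9783

r ≈ 0.9783


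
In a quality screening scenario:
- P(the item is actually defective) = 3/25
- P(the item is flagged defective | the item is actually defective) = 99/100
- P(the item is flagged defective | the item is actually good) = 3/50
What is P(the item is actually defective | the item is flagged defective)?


Using Bayes' theorem:
P(A|B) = P(B|A)·P(A) / P(B)

P(the item is flagged defective) = 99/100 × 3/25 + 3/50 × 22/25
= 297/2500 + 33/625 = 429/2500

P(the item is actually defective|the item is flagged defective) = (297/2500) / (429/2500) = 9/13

P(the item is actually defective|the item is flagged defective) = 9/13 ≈ 69.23%


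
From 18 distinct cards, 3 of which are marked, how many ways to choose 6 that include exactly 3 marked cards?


Choose 3 of the 3 marked cards and 3 of the other 15 cards:
C(3,3)×C(15,3) = 1×455 = 455

455


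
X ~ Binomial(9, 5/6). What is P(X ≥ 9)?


P(X ≥ 9) = Σ P(X=i) for i=9..9
P(X=9) = 1953125/10077696
Sum = 1953125/10077696

P(X ≥ 9) = 1953125/10077696 ≈ 19.38%


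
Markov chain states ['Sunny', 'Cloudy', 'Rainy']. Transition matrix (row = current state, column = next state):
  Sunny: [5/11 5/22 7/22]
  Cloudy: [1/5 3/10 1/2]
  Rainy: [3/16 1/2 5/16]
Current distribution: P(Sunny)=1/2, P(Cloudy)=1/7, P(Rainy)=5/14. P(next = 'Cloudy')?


P(next=Cloudy) = Σᵢ P(now=i)×P(i→Cloudy)
= 1/2×5/22 + 1/7×3/10 + 5/14×1/2
= 5/44 + 3/70 + 5/28 = 129/385

P = 129/385 ≈ 0.3351


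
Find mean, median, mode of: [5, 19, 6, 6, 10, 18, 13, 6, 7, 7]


Sorted: [5, 6, 6, 6, 7, 7, 10, 13, 18, 19]
Mean = 97/10
Median = 7
Freq: {5: 1, 19: 1, 6: 3, 10: 1, 18: 1, 13: 1, 7: 2}
Mode: [6]

Mean=97/10, Median=7, Mode=6


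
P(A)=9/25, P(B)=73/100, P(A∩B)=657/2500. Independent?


P(A)×P(B) = 657/2500
P(A∩B) = 657/2500
Equal ✓ → Independent

Yes, independent


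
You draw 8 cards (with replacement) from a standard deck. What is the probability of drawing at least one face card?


P(not a face card) = 40/52 = 10/13
P(none in 8 draws) = (10/13)^8 = 100000000/815730721
P(≥1 face card) = 1 - 100000000/815730721 = 715730721/815730721

P = 715730721/815730721 ≈ 87.74%


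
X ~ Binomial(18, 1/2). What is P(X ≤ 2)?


P(X ≤ 2) = Σ P(X=i) for i=0..2
P(X=0) = 1/262144
P(X=1) = 9/131072
P(X=2) = 153/262144
Sum = 43/65536

P(X ≤ 2) = 43/65536 ≈ 0.07%


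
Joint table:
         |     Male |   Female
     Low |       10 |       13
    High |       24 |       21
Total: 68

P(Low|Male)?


P(Low|Male) = 10/(10+24) = 10/34 = 5/17

P = 5/17 ≈ 29.41%


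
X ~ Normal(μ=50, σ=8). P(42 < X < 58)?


z₁=(42-50)/8=-1.0, z₂=(58-50)/8=1.0
P = Φ(1.0) - Φ(-1.0) = 0.841345 - 0.158655 = 0.682690 ≈ 0.6827

P(42 < X < 58) ≈ 0.6827


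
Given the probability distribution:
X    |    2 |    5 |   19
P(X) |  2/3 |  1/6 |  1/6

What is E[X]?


E[X] = Σ x·P(X=x)
= (2)×(2/3) + (5)×(1/6) + (19)×(1/6)
= 16/3

E[X] = 16/3


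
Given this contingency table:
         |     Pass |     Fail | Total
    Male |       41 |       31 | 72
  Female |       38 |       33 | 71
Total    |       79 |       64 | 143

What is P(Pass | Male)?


P(Pass | Male) = 41/(41+31) = 41/72

P(Pass|Male) = 41/72 ≈ 56.94%


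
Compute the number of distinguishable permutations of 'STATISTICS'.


Letters: 10, freq: {'S': 3, 'T': 3, 'A': 1, 'I': 2, 'C': 1}
10!/(3!×3!×1!×2!×1!) = 3628800/72 = 50400

50400


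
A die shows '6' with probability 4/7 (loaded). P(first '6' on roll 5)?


Geometric: P(X=5) = (1-p)^(k-1)×p = (3/7)^4×4/7 = 324/16807

P(X=5) = 324/16807 ≈ 1.93%


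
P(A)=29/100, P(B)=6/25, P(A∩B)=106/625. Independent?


P(A)×P(B) = 87/1250
P(A∩B) = 106/625
Not equal → NOT independent

No, not independent


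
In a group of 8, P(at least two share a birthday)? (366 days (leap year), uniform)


P(all different) = Π(366-i)/366 for i=0..7
= 0.925861
P(match) = 1 - 0.925861 = 0.074139

P ≈ 0.0741 ≈ 7.41%


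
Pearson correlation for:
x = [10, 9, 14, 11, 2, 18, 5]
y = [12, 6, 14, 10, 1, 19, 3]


n=7, Σx=69, Σy=65, Σxy=839, Σx²=851, Σy²=847
r = (7×839 - 69×65)/√((7×851 - 69²)(7×847 - 65²))
= 1388/√(1196×1704) = 1388/√2037984 ≈ 1388/1427.5798 ≈ 0.9723

r ≈ 0.9723


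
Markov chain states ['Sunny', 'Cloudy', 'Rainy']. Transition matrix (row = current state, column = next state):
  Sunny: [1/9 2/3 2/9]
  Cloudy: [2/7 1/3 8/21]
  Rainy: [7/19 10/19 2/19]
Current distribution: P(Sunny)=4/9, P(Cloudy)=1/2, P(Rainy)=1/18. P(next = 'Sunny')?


P(next=Sunny) = Σᵢ P(now=i)×P(i→Sunny)
= 4/9×1/9 + 1/2×2/7 + 1/18×7/19
= 4/81 + 1/7 + 7/342 = 4583/21546

P = 4583/21546 ≈ 0.2127


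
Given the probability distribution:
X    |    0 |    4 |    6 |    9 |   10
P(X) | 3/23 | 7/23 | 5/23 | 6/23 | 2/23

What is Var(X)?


E[X] = 132/23
E[X²] = 978/23
Var(X) = E[X²] - (E[X])² = 978/23 - 17424/529 = 5070/529

Var(X) = 5070/529 ≈ 9.5841


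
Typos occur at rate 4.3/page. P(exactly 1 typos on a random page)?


Poisson(λ=4.3): P(X=1) = e^(-λ)×λ^k/k!
= e^(-4.3) × 4.3^1 / 1!
≈ 0.01356855901 × 4.3 / 1 ≈ 0.058345

P(X=1) ≈ 0.058345 ≈ 5.83%


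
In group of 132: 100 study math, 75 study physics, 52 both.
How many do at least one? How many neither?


|A∪B| = 100+75-52 = 123
Neither = 132-123 = 9

At least one: 123; Neither: 9


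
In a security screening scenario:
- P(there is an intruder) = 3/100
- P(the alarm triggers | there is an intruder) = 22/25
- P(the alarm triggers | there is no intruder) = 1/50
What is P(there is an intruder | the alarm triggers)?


Using Bayes' theorem:
P(A|B) = P(B|A)·P(A) / P(B)

P(the alarm triggers) = 22/25 × 3/100 + 1/50 × 97/100
= 33/1250 + 97/5000 = 229/5000

P(there is an intruder|the alarm triggers) = (33/1250) / (229/5000) = 132/229

P(there is an intruder|the alarm triggers) = 132/229 ≈ 57.64%


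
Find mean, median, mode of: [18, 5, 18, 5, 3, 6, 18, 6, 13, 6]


Sorted: [3, 5, 5, 6, 6, 6, 13, 18, 18, 18]
Mean = 98/10 = 49/5
Median = 6
Freq: {18: 3, 5: 2, 3: 1, 6: 3, 13: 1}
Mode: [6, 18]

Mean=49/5, Median=6, Mode=[6, 18]


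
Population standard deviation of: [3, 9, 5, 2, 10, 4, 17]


Mean = 50/7
  (3-50/7)²=841/49
  (9-50/7)²=169/49
  (5-50/7)²=225/49
  (2-50/7)²=1296/49
  (10-50/7)²=400/49
  (4-50/7)²=484/49
  (17-50/7)²=4761/49
Σ(x-μ)² = 1168/7
σ² = (1168/7)/7 = 1168/49

σ = √(1168/49) ≈ 4.8823


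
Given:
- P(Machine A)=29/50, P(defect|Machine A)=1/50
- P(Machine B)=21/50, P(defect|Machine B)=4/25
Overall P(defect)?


P(B) = Σ P(B|Aᵢ)×P(Aᵢ)
  1/50×29/50 = 29/2500
  4/25×21/50 = 42/625
Sum = 197/2500

P(defect) = 197/2500 ≈ 7.88%


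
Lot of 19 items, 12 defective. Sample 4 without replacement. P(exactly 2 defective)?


Hypergeometric: C(12,2)×C(7,2)/C(19,4)
= 66×21/3876 = 231/646

P(X=2) = 231/646 ≈ 35.76%


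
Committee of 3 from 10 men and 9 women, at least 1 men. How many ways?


Count by #men:
  1M,2W: C(10,1)×C(9,2)=360
  2M,1W: C(10,2)×C(9,1)=405
  3M,0W: C(10,3)×C(9,0)=120
Total = 885

885


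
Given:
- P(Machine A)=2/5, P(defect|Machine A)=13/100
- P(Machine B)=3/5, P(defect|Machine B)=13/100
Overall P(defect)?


P(B) = Σ P(B|Aᵢ)×P(Aᵢ)
  13/100×2/5 = 13/250
  13/100×3/5 = 39/500
Sum = 13/100

P(defect) = 13/100 ≈ 13.00%


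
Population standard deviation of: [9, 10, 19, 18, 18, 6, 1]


Mean = 81/7
  (9-81/7)²=324/49
  (10-81/7)²=121/49
  (19-81/7)²=2704/49
  (18-81/7)²=2025/49
  (18-81/7)²=2025/49
  (6-81/7)²=1521/49
  (1-81/7)²=5476/49
Σ(x-μ)² = 2028/7
σ² = (2028/7)/7 = 2028/49

σ = √(2028/49) ≈ 6.4333


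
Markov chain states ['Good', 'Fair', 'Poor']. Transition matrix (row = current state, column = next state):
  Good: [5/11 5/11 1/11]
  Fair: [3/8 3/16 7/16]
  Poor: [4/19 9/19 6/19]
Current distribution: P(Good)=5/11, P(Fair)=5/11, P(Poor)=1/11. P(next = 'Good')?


P(next=Good) = Σᵢ P(now=i)×P(i→Good)
= 5/11×5/11 + 5/11×3/8 + 1/11×4/19
= 25/121 + 15/88 + 4/209 = 7287/18392

P = 7287/18392 ≈ 0.3962


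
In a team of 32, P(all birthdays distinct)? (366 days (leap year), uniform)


P(all different) = Π(366-i)/366 for i=0..31
= (366/366)×(365/366)×...×(335/366)
= 0.247626

P ≈ 0.2476 ≈ 24.76%


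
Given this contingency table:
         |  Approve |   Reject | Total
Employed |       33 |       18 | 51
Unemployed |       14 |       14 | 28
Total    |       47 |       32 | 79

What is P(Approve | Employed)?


P(Approve | Employed) = 33/(33+18) = 33/51 = 11/17

P(Approve|Employed) = 11/17 ≈ 64.71%


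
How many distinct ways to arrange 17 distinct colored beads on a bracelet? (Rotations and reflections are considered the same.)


Free circular arrangements: rotations and reflections both identified.
(n-1)!/2 = 16!/2 = 20922789888000/2 = 10461394944000

10461394944000


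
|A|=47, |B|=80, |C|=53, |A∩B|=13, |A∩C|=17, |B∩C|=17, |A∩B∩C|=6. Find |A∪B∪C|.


|A∪B∪C| = 47+80+53-13-17-17+6 = 139

|A∪B∪C| = 139


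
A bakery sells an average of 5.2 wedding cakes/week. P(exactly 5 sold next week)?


Poisson(λ=5.2): P(X=5) = e^(-λ)×λ^k/k!
= e^(-5.2) × 5.2^5 / 5!
≈ 0.005516564421 × 3802.04032 / 120 ≈ 0.174785

P(X=5) ≈ 0.174785 ≈ 17.48%


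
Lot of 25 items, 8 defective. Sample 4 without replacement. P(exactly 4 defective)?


Hypergeometric: C(8,4)×C(17,0)/C(25,4)
= 70×1/12650 = 7/1265

P(X=4) = 7/1265 ≈ 0.55%


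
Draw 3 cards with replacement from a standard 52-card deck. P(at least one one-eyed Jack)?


P(not a one-eyed Jack) = 50/52 = 25/26
P(none in 3 draws) = (25/26)^3 = 15625/17576
P(≥1 one-eyed Jack) = 1 - 15625/17576 = 1951/17576

P = 1951/17576 ≈ 11.10%


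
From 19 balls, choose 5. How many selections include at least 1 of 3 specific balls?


Complement: C(19,5) - C(16,5) = 11628 - 4368 = 7260

7260


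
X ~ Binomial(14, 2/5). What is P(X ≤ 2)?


P(X ≤ 2) = Σ P(X=i) for i=0..2
P(X=0) = 4782969/6103515625
P(X=1) = 44641044/6103515625
P(X=2) = 193444524/6103515625
Sum = 242868537/6103515625

P(X ≤ 2) = 242868537/6103515625 ≈ 3.98%


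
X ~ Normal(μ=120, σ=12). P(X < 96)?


z = (96-120)/12 = -2.0
P(Z < -2.0) = 0.0228

P(X < 96) ≈ 0.0228


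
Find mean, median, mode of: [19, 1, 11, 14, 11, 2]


Sorted: [1, 2, 11, 11, 14, 19]
Mean = 58/6 = 29/3
Median = 11
Freq: {19: 1, 1: 1, 11: 2, 14: 1, 2: 1}
Mode: [11]

Mean=29/3, Median=11, Mode=11


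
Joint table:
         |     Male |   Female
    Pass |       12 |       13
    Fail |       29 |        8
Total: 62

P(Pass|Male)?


P(Pass|Male) = 12/(12+29) = 12/41

P = 12/41 ≈ 29.27%


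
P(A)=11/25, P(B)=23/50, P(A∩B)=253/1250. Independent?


P(A)×P(B) = 253/1250
P(A∩B) = 253/1250
Equal ✓ → Independent

Yes, independent


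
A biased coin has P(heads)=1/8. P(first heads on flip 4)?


Geometric: P(X=4) = (1-p)^(k-1)×p = (7/8)^3×1/8 = 343/4096

P(X=4) = 343/4096 ≈ 8.37%


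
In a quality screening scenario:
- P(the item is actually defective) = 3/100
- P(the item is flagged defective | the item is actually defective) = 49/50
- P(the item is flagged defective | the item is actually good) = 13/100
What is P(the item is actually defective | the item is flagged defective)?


Using Bayes' theorem:
P(A|B) = P(B|A)·P(A) / P(B)

P(the item is flagged defective) = 49/50 × 3/100 + 13/100 × 97/100
= 147/5000 + 1261/10000 = 311/2000

P(the item is actually defective|the item is flagged defective) = (147/5000) / (311/2000) = 294/1555

P(the item is actually defective|the item is flagged defective) = 294/1555 ≈ 18.91%


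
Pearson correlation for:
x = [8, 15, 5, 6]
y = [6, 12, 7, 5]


n=4, Σx=34, Σy=30, Σxy=293, Σx²=350, Σy²=254
r = (4×293 - 34×30)/√((4×350 - 34²)(4×254 - 30²))
= 152/√(244×116) = 152/√28304 ≈ 152/168.2379 ≈ 0.9035

r ≈ 0.9035


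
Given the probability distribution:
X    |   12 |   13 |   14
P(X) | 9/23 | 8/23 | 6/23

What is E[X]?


E[X] = Σ x·P(X=x)
= (12)×(9/23) + (13)×(8/23) + (14)×(6/23)
= 296/23

E[X] = 296/23


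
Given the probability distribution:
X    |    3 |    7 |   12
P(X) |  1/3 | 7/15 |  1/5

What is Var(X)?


E[X] = 20/3
E[X²] = 164/3
Var(X) = E[X²] - (E[X])² = 164/3 - 400/9 = 92/9

Var(X) = 92/9 ≈ 10.2222


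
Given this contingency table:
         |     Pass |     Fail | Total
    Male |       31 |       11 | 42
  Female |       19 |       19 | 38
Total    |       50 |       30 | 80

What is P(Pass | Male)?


P(Pass | Male) = 31/(31+11) = 31/42

P(Pass|Male) = 31/42 ≈ 73.81%


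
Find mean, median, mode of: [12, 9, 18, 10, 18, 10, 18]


Sorted: [9, 10, 10, 12, 18, 18, 18]
Mean = 95/7
Median = 12
Freq: {12: 1, 9: 1, 18: 3, 10: 2}
Mode: [18]

Mean=95/7, Median=12, Mode=18


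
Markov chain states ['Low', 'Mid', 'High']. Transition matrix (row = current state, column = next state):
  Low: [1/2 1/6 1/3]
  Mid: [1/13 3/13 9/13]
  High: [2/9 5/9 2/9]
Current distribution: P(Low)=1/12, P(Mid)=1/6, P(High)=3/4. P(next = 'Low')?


P(next=Low) = Σᵢ P(now=i)×P(i→Low)
= 1/12×1/2 + 1/6×1/13 + 3/4×2/9
= 1/24 + 1/78 + 1/6 = 23/104

P = 23/104 ≈ 0.2212


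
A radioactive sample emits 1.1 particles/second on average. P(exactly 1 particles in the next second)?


Poisson(λ=1.1): P(X=1) = e^(-λ)×λ^k/k!
= e^(-1.1) × 1.1^1 / 1!
≈ 0.3328710837 × 1.1 / 1 ≈ 0.366158

P(X=1) ≈ 0.366158 ≈ 36.62%


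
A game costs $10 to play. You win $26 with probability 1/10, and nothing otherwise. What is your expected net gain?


E[gain] = (26-10)×1/10 + (-10)×9/10
= 8/5 - 9 = -37/5

Expected net gain = $-37/5 ≈ $-7.40


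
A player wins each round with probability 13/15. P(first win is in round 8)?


Geometric: P(X=8) = (1-p)^(k-1)×p = (2/15)^7×13/15 = 1664/2562890625

P(X=8) = 1664/2562890625 ≈ 0.00%


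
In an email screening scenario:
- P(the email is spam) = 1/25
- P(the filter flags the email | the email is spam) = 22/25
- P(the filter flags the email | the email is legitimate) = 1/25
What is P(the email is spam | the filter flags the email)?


Using Bayes' theorem:
P(A|B) = P(B|A)·P(A) / P(B)

P(the filter flags the email) = 22/25 × 1/25 + 1/25 × 24/25
= 22/625 + 24/625 = 46/625

P(the email is spam|the filter flags the email) = (22/625) / (46/625) = 11/23

P(the email is spam|the filter flags the email) = 11/23 ≈ 47.83%


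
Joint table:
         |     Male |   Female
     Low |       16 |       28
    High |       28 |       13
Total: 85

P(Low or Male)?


P(Low∨Male) = P(Low) + P(Male) - P(Low∧Male)
= (44 + 44 - 16)/85 = 72/85

P = 72/85 ≈ 84.71%


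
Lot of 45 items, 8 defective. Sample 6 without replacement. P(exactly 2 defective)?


Hypergeometric: C(8,2)×C(37,4)/C(45,6)
= 28×66045/8145060 = 4403/19393

P(X=2) = 4403/19393 ≈ 22.70%


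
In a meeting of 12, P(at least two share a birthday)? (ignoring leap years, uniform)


P(all different) = Π(365-i)/365 for i=0..11
= 0.832975
P(match) = 1 - 0.832975 = 0.167025

P ≈ 0.1670 ≈ 16.70%


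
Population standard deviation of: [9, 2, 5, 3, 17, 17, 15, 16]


Mean = 84/8 = 21/2
  (9-21/2)²=9/4
  (2-21/2)²=289/4
  (5-21/2)²=121/4
  (3-21/2)²=225/4
  (17-21/2)²=169/4
  (17-21/2)²=169/4
  (15-21/2)²=81/4
  (16-21/2)²=121/4
Σ(x-μ)² = 296
σ² = 296/8 = 37

σ = √(37) ≈ 6.0828


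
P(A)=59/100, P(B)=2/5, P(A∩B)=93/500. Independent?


P(A)×P(B) = 59/250
P(A∩B) = 93/500
Not equal → NOT independent

No, not independent


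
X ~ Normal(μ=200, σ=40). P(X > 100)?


z = (100-200)/40 = -2.5
P(X > 100) = 1 - P(Z ≤ -2.5) = 1 - 0.0062 = 0.9938

P(X > 100) ≈ 0.9938


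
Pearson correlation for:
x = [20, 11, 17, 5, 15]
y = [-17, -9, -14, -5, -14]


n=5, Σx=68, Σy=-59, Σxy=-912, Σx²=1060, Σy²=787
r = (5×(-912) - 68×(-59))/√((5×1060 - 68²)(5×787 - (-59)²))
= -548/√(676×454) = -548/√306904 ≈ -548/553.9892 ≈ -0.9892

r ≈ -0.9892


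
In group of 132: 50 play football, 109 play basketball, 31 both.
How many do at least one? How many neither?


|A∪B| = 50+109-31 = 128
Neither = 132-128 = 4

At least one: 128; Neither: 4


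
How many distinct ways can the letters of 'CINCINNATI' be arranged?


Letters: 10, freq: {'C': 2, 'I': 3, 'N': 3, 'A': 1, 'T': 1}
10!/(2!×3!×3!×1!×1!) = 3628800/72 = 50400

50400


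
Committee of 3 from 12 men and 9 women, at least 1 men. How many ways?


Count by #men:
  1M,2W: C(12,1)×C(9,2)=432
  2M,1W: C(12,2)×C(9,1)=594
  3M,0W: C(12,3)×C(9,0)=220
Total = 1246

1246
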